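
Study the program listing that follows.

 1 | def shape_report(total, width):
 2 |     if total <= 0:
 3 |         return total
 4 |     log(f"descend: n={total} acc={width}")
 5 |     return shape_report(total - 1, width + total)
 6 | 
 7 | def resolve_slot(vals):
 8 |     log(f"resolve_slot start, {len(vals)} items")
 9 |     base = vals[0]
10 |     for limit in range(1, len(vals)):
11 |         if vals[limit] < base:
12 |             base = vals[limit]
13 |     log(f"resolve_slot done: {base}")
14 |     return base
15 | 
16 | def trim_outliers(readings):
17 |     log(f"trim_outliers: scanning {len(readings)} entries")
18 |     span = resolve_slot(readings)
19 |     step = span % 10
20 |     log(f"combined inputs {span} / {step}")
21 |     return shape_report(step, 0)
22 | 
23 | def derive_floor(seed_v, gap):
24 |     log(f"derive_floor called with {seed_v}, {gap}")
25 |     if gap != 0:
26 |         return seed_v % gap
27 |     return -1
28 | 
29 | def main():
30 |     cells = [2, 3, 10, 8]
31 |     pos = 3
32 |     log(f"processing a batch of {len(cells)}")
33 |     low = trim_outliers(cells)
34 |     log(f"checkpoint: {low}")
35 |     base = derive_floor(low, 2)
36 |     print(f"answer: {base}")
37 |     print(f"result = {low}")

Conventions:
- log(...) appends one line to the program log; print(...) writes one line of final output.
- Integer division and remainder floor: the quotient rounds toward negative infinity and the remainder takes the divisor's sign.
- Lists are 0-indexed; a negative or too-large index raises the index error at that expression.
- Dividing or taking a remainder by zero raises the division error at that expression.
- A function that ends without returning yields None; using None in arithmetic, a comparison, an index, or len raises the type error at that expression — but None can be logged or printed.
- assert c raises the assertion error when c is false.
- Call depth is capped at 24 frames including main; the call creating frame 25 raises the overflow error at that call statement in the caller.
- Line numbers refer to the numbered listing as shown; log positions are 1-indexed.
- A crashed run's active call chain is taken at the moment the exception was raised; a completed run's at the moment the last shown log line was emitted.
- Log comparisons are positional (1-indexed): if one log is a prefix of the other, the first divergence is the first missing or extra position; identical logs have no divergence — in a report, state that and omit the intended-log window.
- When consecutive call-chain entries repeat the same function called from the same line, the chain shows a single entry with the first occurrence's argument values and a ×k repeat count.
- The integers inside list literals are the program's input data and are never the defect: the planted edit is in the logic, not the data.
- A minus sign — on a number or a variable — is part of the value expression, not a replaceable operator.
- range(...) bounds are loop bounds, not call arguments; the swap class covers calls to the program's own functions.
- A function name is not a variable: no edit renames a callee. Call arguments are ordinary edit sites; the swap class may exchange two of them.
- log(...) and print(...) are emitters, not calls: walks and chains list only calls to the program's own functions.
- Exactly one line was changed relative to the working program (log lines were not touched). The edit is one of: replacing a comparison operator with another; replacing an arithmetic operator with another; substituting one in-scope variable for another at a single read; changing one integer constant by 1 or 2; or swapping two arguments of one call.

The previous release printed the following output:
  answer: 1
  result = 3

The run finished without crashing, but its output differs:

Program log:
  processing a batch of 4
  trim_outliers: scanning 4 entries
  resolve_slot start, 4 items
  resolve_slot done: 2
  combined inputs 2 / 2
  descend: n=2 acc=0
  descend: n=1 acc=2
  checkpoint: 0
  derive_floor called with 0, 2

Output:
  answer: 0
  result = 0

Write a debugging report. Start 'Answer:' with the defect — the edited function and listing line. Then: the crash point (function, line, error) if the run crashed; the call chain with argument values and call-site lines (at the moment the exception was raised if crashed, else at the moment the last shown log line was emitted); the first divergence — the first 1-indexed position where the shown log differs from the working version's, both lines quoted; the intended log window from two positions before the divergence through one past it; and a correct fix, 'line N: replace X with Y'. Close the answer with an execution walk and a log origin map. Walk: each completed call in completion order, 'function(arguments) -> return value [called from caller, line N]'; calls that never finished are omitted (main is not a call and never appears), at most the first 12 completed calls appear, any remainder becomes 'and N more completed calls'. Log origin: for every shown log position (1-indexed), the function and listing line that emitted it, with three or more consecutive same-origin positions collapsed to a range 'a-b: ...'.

Answer: the defect is in shape_report at line 3.
Core observation: Position 8 is the first bad log line: 'checkpoint: 0' should read 'checkpoint: 3'.
Call chain: main -> derive_floor(0, 2) (called at line 35).
First divergence: position 8; shown 'checkpoint: 0' vs intended 'checkpoint: 3'.
Intended log window:
  6: descend: n=2 acc=0
  7: descend: n=1 acc=2
  8: checkpoint: 3
  9: derive_floor called with 3, 2
Execution walk:
  resolve_slot([2, 3, 10, 8]) -> 2  [called from trim_outliers, line 18]
  shape_report(0, 3) -> 0  [called from shape_report, line 5]
  shape_report(1, 2) -> 0  [called from shape_report, line 5]
  shape_report(2, 0) -> 0  [called from trim_outliers, line 21]
  trim_outliers([2, 3, 10, 8]) -> 0  [called from main, line 33]
  derive_floor(0, 2) -> 0  [called from main, line 35]
Log line origins:
  1: from main, line 32
  2: from trim_outliers, line 17
  3: from resolve_slot, line 8
  4: from resolve_slot, line 13
  5: from trim_outliers, line 20
  6: from shape_report, line 4
  7: from shape_report, line 4
  8: from main, line 34
  9: from derive_floor, line 24
A correct fix: line 3: replace `total` with `width`.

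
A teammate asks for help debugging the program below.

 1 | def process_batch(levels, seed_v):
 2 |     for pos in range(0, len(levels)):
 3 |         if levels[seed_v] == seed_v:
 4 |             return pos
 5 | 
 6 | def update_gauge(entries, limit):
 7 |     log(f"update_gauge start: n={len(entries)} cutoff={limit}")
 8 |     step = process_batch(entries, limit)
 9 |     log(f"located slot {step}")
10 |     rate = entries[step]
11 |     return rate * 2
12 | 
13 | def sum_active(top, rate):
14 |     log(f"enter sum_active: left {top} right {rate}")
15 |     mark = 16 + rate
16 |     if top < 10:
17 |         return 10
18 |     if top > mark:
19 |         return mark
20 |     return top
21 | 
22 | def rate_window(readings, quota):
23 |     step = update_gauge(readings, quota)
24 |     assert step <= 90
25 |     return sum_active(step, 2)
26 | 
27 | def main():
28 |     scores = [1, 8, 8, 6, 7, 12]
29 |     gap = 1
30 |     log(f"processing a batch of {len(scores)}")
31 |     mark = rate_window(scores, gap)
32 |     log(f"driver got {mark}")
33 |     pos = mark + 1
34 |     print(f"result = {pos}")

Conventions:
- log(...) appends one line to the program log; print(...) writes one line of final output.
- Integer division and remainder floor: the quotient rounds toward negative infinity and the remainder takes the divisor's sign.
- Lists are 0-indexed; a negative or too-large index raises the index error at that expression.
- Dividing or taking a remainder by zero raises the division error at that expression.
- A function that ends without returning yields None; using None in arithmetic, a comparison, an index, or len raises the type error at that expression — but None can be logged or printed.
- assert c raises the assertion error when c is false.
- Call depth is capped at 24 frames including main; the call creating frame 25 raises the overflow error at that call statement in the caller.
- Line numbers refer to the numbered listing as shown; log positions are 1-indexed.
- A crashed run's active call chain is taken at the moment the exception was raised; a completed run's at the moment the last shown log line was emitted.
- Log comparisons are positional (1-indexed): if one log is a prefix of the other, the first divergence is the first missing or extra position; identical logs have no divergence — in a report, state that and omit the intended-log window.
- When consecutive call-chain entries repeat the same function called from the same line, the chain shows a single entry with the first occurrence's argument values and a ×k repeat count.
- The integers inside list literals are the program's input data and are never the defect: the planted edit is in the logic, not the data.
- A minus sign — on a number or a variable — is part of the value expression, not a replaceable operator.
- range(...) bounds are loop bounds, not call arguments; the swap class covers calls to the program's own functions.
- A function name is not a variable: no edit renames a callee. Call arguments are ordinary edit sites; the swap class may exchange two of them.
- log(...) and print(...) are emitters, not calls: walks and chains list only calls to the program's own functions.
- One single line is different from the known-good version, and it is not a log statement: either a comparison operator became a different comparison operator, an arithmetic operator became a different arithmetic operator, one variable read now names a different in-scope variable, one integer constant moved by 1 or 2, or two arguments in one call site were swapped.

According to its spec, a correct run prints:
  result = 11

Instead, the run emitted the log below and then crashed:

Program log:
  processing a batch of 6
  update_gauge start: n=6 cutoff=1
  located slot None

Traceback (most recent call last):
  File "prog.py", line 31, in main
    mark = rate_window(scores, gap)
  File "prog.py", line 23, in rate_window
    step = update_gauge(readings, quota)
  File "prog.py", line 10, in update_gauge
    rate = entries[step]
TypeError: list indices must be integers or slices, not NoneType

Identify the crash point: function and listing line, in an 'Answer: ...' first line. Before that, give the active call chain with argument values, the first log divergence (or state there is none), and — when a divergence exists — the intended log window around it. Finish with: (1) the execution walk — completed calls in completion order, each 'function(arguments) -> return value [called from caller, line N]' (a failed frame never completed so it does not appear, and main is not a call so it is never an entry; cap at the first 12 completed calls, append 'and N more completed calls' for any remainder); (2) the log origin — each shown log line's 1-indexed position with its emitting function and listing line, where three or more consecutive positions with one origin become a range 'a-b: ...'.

Answer: the error was raised in update_gauge, line 10.
The tell: The log first diverges at position 3: the faulty run prints 'located slot None' where the working version prints 'located slot 0'.
Call chain: main -> rate_window([1, 8, 8, 6, 7, 12], 1) (called at line 31) -> update_gauge([1, 8, 8, 6, 7, 12], 1) (called at line 23).
First divergence: position 3; shown 'located slot None' vs intended 'located slot 0'.
Intended log window:
  1: processing a batch of 6
  2: update_gauge start: n=6 cutoff=1
  3: located slot 0
  4: enter sum_active: left 2 right 2
Execution walk:
  process_batch([1, 8, 8, 6, 7, 12], 1) -> None  [called from update_gauge, line 8]
Log origins:
  1: from main, line 30
  2: from update_gauge, line 7
  3: from update_gauge, line 9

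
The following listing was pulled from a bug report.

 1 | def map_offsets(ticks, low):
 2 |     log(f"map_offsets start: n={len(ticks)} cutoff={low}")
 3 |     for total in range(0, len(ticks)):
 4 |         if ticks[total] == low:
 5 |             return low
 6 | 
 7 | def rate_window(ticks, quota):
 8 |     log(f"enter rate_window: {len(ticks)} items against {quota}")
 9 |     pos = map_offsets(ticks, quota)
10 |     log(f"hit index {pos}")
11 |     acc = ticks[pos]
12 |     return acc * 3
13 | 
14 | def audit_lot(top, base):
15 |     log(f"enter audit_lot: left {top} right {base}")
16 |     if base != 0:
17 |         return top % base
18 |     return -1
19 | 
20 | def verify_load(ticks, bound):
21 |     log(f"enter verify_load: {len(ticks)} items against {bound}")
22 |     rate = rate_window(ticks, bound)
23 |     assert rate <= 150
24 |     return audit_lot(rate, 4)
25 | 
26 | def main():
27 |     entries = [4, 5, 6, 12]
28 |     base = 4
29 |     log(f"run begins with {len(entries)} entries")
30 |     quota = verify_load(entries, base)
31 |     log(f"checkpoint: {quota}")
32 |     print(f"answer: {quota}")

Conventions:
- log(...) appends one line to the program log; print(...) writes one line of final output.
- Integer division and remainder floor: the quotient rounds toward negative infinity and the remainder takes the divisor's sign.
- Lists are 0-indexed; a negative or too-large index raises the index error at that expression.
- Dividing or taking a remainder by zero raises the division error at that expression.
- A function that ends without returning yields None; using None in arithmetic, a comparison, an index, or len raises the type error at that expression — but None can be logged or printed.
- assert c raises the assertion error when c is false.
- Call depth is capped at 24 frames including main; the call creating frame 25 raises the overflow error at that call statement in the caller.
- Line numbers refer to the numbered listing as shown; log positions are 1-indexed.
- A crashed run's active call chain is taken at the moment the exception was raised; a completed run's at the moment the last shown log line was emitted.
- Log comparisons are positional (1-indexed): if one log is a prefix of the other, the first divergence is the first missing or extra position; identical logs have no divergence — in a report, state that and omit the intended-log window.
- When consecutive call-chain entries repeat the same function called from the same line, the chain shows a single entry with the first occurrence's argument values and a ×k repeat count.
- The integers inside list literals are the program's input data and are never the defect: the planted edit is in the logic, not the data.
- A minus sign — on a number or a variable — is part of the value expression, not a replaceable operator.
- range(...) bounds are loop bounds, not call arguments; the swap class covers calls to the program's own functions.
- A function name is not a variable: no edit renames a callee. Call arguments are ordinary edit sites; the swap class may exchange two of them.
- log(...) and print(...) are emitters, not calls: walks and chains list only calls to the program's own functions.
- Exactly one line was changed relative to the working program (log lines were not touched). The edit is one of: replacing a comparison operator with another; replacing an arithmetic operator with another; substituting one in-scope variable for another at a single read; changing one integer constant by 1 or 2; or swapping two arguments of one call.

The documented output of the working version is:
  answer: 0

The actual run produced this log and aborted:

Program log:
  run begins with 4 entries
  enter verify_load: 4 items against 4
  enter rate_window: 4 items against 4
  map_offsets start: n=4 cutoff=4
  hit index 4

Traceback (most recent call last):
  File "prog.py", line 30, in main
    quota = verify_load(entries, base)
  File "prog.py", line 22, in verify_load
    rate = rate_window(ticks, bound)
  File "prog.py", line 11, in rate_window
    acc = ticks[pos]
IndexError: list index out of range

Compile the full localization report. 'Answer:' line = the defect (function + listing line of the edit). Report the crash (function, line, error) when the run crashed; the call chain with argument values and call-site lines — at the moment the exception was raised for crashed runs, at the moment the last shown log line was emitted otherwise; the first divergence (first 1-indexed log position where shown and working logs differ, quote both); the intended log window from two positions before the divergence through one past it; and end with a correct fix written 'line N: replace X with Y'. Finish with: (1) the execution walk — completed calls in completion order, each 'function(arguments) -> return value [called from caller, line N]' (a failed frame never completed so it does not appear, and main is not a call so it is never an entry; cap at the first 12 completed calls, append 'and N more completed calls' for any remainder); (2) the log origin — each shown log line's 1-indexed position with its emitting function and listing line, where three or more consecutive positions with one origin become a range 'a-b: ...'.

Answer: the defect is in map_offsets at line 5.
Core observation: Everything matches until log position 5, which reads 'hit index 4' in place of 'hit index 0'.
Crash: rate_window, line 11, IndexError.
Call chain: main -> verify_load([4, 5, 6, 12], 4) (called at line 30) -> rate_window([4, 5, 6, 12], 4) (called at line 22).
First divergence: at position 5 the run shows 'hit index 4' where the working version logs 'hit index 0'.
Intended log window:
  3: enter rate_window: 4 items against 4
  4: map_offsets start: n=4 cutoff=4
  5: hit index 0
  6: enter audit_lot: left 12 right 4
Execution walk:
  map_offsets([4, 5, 6, 12], 4) -> 4  [called from rate_window, line 9]
Log line origins:
  1: logged in main at line 29
  2: logged in verify_load at line 21
  3: logged in rate_window at line 8
  4: logged in map_offsets at line 2
  5: logged in rate_window at line 10
A correct fix: line 5: replace `low` with `total`.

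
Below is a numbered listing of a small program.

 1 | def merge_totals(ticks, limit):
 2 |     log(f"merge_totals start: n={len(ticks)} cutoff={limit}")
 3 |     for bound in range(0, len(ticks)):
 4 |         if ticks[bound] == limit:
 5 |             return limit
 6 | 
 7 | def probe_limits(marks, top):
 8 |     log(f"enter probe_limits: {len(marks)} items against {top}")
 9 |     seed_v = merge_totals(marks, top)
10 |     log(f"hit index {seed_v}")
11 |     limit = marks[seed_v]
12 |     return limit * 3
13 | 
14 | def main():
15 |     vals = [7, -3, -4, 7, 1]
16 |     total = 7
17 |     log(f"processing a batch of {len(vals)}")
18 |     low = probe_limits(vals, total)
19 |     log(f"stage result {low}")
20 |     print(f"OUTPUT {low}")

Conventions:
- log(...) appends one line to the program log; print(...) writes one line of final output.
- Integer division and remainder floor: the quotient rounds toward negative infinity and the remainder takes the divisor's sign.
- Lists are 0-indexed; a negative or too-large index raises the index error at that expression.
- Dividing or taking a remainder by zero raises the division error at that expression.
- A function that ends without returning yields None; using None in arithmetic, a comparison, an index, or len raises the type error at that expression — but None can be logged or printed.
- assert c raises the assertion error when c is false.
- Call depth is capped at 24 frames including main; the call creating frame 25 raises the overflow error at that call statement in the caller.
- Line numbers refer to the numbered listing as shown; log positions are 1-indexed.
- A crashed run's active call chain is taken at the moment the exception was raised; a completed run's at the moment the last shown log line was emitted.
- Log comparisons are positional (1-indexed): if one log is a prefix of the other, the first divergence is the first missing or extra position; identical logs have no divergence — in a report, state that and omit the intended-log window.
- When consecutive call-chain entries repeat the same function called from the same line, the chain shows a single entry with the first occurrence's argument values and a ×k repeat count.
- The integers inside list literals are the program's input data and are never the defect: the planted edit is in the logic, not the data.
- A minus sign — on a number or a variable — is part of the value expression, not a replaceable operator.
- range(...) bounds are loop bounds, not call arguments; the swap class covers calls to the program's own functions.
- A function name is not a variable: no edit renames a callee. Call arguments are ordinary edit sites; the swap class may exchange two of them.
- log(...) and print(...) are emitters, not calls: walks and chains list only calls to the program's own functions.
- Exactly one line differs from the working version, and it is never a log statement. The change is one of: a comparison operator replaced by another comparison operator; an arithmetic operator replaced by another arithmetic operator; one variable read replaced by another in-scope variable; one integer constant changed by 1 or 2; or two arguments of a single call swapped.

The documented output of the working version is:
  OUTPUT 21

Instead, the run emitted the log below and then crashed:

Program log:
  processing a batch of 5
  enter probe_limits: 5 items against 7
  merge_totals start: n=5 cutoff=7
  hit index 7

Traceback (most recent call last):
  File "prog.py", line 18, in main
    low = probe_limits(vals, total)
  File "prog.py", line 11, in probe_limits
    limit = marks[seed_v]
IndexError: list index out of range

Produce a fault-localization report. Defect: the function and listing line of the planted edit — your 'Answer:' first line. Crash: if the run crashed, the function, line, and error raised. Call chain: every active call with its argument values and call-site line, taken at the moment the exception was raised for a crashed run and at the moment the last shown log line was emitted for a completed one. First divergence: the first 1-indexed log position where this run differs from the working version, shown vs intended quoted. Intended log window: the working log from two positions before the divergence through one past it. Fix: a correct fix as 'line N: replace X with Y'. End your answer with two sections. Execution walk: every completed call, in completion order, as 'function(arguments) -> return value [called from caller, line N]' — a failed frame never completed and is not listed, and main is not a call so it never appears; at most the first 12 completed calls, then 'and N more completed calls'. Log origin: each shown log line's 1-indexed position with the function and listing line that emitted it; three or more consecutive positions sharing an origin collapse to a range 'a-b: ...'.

Answer: the defect is in merge_totals at line 5.
The tell: Log line 4 is where behavior first shows: 'hit index 7' appears instead of 'hit index 0'.
Crash: probe_limits, line 11, IndexError.
Call chain: main -> probe_limits([7, -3, -4, 7, 1], 7) (called at line 18).
First divergence: position 4 — shown 'hit index 7', intended 'hit index 0'.
Intended log window:
  2: enter probe_limits: 5 items against 7
  3: merge_totals start: n=5 cutoff=7
  4: hit index 0
  5: stage result 21
Execution walk:
  merge_totals([7, -3, -4, 7, 1], 7) -> 7  [called from probe_limits, line 9]
Log line origins:
  1: logged in main at line 17
  2: logged in probe_limits at line 8
  3: logged in merge_totals at line 2
  4: logged in probe_limits at line 10
A correct fix: line 5: replace `limit` with `bound`.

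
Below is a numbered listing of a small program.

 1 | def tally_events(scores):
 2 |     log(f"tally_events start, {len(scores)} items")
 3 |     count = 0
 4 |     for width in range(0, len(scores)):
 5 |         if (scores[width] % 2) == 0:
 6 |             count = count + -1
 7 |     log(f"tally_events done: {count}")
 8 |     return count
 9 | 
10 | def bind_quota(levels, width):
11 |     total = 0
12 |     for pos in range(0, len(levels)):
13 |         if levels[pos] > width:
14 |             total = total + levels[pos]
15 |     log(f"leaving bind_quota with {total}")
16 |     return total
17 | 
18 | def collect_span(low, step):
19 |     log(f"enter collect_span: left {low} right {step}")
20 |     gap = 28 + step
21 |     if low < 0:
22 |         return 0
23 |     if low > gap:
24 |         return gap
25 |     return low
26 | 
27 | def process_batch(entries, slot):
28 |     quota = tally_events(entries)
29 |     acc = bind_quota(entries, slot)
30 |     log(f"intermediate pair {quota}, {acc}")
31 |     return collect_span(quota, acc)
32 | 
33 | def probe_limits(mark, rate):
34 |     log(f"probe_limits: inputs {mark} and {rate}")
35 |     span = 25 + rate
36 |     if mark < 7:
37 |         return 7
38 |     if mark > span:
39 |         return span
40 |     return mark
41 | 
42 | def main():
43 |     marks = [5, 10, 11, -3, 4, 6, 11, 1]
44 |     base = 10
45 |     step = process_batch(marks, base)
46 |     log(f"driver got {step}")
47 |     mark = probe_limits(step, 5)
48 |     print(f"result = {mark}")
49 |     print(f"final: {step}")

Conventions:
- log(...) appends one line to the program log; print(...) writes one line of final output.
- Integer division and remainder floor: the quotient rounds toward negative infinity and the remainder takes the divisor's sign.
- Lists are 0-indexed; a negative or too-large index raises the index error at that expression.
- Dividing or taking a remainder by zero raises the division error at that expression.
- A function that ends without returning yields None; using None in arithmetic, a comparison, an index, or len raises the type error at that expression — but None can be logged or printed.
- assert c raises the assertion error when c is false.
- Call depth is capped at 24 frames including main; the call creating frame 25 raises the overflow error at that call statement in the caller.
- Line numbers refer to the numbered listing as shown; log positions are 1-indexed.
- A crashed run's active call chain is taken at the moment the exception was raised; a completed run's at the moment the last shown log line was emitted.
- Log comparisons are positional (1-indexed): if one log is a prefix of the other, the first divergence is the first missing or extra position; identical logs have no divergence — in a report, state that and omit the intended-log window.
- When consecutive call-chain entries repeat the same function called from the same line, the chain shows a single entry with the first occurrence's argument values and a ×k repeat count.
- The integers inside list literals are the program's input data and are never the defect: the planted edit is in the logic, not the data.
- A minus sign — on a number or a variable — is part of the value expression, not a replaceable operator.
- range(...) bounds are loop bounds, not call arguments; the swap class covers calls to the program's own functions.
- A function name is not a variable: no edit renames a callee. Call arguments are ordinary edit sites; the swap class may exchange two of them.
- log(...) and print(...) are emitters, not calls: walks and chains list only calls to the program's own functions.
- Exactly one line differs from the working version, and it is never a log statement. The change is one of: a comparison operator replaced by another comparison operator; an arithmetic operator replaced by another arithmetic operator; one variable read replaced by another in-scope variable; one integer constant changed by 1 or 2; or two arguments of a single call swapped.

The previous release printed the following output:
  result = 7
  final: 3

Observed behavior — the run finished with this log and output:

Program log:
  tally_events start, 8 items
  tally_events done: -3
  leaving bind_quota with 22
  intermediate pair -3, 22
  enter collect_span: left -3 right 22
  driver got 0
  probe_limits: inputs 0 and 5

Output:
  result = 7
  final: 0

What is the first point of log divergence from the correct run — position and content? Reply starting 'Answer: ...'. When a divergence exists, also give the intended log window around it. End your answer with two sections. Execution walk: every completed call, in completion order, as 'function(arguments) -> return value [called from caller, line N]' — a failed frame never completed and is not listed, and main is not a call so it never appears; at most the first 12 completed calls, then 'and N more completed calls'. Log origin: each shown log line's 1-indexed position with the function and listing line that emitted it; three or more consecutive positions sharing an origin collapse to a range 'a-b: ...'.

Answer: at position 2 the run shows 'tally_events done: -3' where the working version logs 'tally_events done: 3'.
Intended log window:
  1: tally_events start, 8 items
  2: tally_events done: 3
  3: leaving bind_quota with 22
Execution walk:
  tally_events([5, 10, 11, -3, 4, 6, 11, 1]) -> -3  [called from process_batch, line 28]
  bind_quota([5, 10, 11, -3, 4, 6, 11, 1], 10) -> 22  [called from process_batch, line 29]
  collect_span(-3, 22) -> 0  [called from process_batch, line 31]
  process_batch([5, 10, 11, -3, 4, 6, 11, 1], 10) -> 0  [called from main, line 45]
  probe_limits(0, 5) -> 7  [called from main, line 47]
Log line origins:
  1 — tally_events, line 2
  2 — tally_events, line 7
  3 — bind_quota, line 15
  4 — process_batch, line 30
  5 — collect_span, line 19
  6 — main, line 46
  7 — probe_limits, line 34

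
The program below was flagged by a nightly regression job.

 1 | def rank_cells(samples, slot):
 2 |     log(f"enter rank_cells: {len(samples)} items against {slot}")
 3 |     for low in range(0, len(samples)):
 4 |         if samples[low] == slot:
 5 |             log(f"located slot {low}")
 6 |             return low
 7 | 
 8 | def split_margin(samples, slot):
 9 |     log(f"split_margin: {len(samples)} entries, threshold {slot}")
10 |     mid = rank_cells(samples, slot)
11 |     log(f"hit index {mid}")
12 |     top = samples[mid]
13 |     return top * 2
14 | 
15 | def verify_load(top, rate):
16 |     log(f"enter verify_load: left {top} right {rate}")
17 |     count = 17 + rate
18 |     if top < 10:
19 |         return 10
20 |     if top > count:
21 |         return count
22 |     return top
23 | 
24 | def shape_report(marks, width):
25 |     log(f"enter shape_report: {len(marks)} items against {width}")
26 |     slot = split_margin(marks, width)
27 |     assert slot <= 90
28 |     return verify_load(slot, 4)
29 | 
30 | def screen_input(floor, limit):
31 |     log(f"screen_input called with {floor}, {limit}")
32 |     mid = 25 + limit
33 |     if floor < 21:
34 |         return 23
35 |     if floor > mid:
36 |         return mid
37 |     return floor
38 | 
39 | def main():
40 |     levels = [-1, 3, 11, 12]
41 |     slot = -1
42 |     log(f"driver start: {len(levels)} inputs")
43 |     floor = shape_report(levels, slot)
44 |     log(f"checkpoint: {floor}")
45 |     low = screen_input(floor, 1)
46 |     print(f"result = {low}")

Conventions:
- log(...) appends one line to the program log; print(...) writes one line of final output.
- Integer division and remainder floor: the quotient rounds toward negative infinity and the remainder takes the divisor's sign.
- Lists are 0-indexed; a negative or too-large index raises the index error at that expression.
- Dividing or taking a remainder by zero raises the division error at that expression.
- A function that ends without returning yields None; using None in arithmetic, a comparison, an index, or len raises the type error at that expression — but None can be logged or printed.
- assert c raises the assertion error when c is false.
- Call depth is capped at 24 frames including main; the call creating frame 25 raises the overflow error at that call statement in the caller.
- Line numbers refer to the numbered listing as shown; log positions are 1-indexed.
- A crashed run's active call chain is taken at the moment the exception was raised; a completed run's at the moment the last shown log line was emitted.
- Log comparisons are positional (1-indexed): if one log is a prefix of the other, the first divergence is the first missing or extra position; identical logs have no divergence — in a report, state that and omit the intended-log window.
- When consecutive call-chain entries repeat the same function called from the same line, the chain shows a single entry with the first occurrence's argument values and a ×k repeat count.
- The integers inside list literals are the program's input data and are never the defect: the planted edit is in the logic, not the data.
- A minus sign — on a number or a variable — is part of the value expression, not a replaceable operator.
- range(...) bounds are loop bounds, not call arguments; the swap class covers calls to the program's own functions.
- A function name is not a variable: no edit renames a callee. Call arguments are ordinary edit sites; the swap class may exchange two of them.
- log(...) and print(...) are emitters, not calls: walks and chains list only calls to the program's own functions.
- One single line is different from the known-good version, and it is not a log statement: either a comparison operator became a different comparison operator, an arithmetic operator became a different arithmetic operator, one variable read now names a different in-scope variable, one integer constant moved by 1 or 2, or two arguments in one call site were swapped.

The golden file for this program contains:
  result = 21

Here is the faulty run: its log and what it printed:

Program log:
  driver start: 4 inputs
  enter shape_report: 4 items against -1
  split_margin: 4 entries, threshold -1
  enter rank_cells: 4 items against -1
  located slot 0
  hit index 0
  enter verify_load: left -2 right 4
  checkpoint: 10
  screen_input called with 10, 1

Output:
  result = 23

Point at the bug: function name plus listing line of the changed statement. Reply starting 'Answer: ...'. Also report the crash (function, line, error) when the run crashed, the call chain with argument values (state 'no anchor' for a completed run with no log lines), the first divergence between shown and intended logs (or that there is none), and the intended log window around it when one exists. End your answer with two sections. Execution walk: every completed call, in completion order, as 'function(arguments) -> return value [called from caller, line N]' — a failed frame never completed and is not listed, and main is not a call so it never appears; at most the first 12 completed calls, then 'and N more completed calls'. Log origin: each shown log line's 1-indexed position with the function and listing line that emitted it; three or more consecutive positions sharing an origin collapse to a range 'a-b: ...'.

Answer: the defect is in screen_input at line 34.
Core observation: Nothing in the log betrays the bug — only the output does.
Call chain: main -> screen_input(10, 1) (called at line 45).
First divergence: none — the logs agree in full.
Execution walk:
  rank_cells([-1, 3, 11, 12], -1) -> 0  [called from split_margin, line 10]
  split_margin([-1, 3, 11, 12], -1) -> -2  [called from shape_report, line 26]
  verify_load(-2, 4) -> 10  [called from shape_report, line 28]
  shape_report([-1, 3, 11, 12], -1) -> 10  [called from main, line 43]
  screen_input(10, 1) -> 23  [called from main, line 45]
Log origin:
  1 — main, line 42
  2 — shape_report, line 25
  3 — split_margin, line 9
  4 — rank_cells, line 2
  5 — rank_cells, line 5
  6 — split_margin, line 11
  7 — verify_load, line 16
  8 — main, line 44
  9 — screen_input, line 31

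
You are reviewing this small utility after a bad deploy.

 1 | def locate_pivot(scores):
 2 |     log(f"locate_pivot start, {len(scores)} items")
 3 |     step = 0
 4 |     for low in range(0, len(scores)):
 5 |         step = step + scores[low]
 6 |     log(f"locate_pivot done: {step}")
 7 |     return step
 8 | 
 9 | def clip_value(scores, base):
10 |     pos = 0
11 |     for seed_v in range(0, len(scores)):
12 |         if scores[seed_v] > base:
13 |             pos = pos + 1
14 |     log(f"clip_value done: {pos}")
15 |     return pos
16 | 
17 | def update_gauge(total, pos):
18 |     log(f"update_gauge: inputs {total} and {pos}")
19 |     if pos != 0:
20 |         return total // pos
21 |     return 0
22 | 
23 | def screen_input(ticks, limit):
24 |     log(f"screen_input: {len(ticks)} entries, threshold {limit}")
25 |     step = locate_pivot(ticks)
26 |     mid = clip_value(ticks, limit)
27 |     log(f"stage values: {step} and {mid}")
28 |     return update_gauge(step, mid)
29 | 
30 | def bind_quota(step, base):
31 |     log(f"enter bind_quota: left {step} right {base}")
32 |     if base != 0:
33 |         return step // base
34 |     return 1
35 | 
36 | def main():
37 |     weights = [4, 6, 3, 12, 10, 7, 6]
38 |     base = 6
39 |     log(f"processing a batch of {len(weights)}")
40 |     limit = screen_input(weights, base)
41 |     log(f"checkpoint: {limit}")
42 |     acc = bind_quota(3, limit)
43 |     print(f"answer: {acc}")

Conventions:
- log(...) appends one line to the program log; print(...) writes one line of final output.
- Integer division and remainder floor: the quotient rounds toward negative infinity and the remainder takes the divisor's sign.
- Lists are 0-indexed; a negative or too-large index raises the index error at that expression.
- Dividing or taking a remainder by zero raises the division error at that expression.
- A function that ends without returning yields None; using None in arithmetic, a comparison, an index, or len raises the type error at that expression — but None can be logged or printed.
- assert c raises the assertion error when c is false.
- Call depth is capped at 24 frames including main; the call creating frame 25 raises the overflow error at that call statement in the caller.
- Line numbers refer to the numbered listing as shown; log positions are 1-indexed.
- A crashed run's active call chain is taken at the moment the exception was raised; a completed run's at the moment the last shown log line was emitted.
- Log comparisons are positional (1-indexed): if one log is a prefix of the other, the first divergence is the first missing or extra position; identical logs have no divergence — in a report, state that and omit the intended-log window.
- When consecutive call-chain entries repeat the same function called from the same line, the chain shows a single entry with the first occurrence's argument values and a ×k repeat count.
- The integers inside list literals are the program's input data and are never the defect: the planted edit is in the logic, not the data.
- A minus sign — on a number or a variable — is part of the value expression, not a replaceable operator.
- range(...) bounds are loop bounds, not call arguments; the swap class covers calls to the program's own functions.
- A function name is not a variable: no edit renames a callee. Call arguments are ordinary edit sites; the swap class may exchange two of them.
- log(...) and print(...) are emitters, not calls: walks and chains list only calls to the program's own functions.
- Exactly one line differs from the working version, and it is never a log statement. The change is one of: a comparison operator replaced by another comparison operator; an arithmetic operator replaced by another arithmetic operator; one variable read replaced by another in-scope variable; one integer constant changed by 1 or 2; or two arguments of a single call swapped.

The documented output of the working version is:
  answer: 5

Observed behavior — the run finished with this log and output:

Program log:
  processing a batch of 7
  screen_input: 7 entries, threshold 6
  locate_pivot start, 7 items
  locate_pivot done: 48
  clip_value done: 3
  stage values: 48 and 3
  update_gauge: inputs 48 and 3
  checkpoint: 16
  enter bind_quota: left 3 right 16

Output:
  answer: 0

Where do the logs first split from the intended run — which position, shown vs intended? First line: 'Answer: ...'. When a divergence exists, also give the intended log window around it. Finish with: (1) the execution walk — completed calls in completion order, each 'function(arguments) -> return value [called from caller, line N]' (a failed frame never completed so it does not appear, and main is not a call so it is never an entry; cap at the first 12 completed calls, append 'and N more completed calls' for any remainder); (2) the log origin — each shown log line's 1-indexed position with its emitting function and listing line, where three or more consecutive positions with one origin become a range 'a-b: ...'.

Answer: position 9 — shown 'enter bind_quota: left 3 right 16', intended 'enter bind_quota: left 16 right 3'.
Intended log window:
  7: update_gauge: inputs 48 and 3
  8: checkpoint: 16
  9: enter bind_quota: left 16 right 3
Execution walk:
  locate_pivot([4, 6, 3, 12, 10, 7, 6]) -> 48  [called from screen_input, line 25]
  clip_value([4, 6, 3, 12, 10, 7, 6], 6) -> 3  [called from screen_input, line 26]
  update_gauge(48, 3) -> 16  [called from screen_input, line 28]
  screen_input([4, 6, 3, 12, 10, 7, 6], 6) -> 16  [called from main, line 40]
  bind_quota(3, 16) -> 0  [called from main, line 42]
Origin of each log line:
  1 — main, line 39
  2 — screen_input, line 24
  3 — locate_pivot, line 2
  4 — locate_pivot, line 6
  5 — clip_value, line 14
  6 — screen_input, line 27
  7 — update_gauge, line 18
  8 — main, line 41
  9 — bind_quota, line 31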